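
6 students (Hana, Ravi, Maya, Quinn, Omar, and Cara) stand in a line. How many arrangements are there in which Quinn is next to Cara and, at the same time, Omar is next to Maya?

96

Treat {Quinn,Cara} as one block (2 orders) and {Omar,Maya} as another (2 orders).
That leaves 4 units to arrange: 2 × 2 × 4! = 4 × 24 = 96.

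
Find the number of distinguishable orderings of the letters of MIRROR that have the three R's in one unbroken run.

24

Treat the 3 copies of R as a single block. The multiset to arrange is then {RRR, I, M, O}, 4 items in all.
All 4 items are distinct, so there are (4)! = 24 arrangements.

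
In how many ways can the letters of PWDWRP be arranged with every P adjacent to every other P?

60

Treat the 2 copies of P as a single block. The multiset to arrange is then {PP, D, R, W, W}, 5 items in all.
That gives (5)!/(2!) = 60 arrangements.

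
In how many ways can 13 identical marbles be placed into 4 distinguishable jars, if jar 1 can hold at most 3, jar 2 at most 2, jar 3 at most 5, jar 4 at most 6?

Ignoring the caps, the number of non-negative solutions to x_1+…+x_4 = 13 is C(16,3) = 560.
Subtract solutions that violate a single cap (substitute x_i' = x_i − (cap_i+1)): x_1 ≥ 4 gives C(12,3) = 220; x_2 ≥ 3 gives C(13,3) = 286; x_3 ≥ 6 gives C(10,3) = 120; x_4 ≥ 7 gives C(9,3) = 84. Together 710.
Add back pairs where two caps are both exceeded: 84 + 20 + 10 + 35 + 20 + 1 = 170.
Subtract triples: 1 + 0 + 0 + 0 = 1.
By inclusion–exclusion the count is 560 − 710 + 170 − 1 = 19.

19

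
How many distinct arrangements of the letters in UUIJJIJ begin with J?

90

Fix J in the first position and arrange the remaining 6 letters.
Those 6 letters have I appearing twice, J appearing twice, and U appearing twice, giving (6)!/(2!·2!·2!) = 90.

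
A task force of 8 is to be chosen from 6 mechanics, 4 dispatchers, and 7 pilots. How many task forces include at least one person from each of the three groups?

With no constraint there are C(17,8) = 24310 possible selections.
Subtract selections that omit an entire group: no mechanics → C(11,8) = 165; no dispatchers → C(13,8) = 1287; no pilots → C(10,8) = 45.
Add back selections omitting two groups (i.e. drawn from a single group): C(6,8) + C(4,8) + C(7,8) = 0.
By inclusion–exclusion: 24310 − 1497 + 0 = 22813.

22813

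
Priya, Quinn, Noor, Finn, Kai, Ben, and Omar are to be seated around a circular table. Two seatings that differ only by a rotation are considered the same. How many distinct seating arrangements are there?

Seat Priya anywhere (absorbing the rotational symmetry), then permute the other 6: (6)! = 720.

720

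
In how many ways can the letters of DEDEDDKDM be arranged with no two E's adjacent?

Total arrangements of DEDEDDKDM: 9!/(5!·2!) = 1512.
Arrangements with the E's together: treat EE as one letter, giving (8)!/(5!) = 336.
Hence 1512 − 336 = 1176.

1176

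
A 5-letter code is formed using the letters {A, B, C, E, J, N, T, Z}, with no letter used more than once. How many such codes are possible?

Choose and order 5 of the 8 symbols: the first letter has 8 options, the next 7, and so on down to 4.
That product is 8 × 7 × 6 × 5 × 4 = 6720.

6720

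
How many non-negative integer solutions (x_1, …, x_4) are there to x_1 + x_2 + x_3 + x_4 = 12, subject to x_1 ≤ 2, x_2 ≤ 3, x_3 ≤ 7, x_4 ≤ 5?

42

Without the upper bounds there are C(15,3) = 455 ways to split 12 among 4 variables.
Subtract solutions that violate a single cap (substitute x_i' = x_i − (cap_i+1)): x_1 ≥ 3 gives C(12,3) = 220; x_2 ≥ 4 gives C(11,3) = 165; x_3 ≥ 8 gives C(7,3) = 35; x_4 ≥ 6 gives C(9,3) = 84. Together 504.
Add back pairs where two caps are both exceeded: 56 + 4 + 20 + 1 + 10 + 0 = 91.
By inclusion–exclusion the count is 455 − 504 + 91 = 42.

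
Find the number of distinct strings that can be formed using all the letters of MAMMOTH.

840

The 7 letters of MAMMOTH have repeats: M appearing 3 times.
The number of distinct arrangements is 7!/(3!) = 5040/6 = 840.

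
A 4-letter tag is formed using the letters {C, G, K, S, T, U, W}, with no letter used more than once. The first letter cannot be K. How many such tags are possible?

720

The first letter has 7−1 = 6 choices (anything except K).
The remaining 3 letters are filled from the other 6 symbols without repetition: 6 × 5 × 4 = 120.
Total: 6 × 120 = 720.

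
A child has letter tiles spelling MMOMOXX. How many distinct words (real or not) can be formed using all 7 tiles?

210

The 7 letters of MMOMOXX have repeats: M appearing 3 times, O appearing twice, and X appearing twice.
Dividing 7! = 5040 by 3!·2!·2! = 24 for the repeated letters gives 210.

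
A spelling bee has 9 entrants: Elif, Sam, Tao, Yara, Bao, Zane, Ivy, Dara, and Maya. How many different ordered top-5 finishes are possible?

There are 9 choices for 1st place, 8 for 2nd, and so on down to 5 for position 5.
That gives 9 × 8 × 7 × 6 × 5 = 15120.

15120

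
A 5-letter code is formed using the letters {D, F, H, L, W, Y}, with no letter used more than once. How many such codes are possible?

With no repetition, fill the 5 letters in order: 6 choices, then 5, down to 2.
That product is 6 × 5 × 4 × 3 × 2 = 720.

720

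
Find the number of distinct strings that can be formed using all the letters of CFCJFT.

The 6 letters of CFCJFT have repeats: C appearing twice and F appearing twice.
Dividing 6! = 720 by 2!·2! = 4 for the repeated letters gives 180.

180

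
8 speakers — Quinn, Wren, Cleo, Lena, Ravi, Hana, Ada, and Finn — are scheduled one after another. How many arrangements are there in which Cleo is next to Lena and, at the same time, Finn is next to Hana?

Treat {Cleo,Lena} as one block (2 orders) and {Finn,Hana} as another (2 orders).
That leaves 6 units to arrange: 2 × 2 × 6! = 4 × 720 = 2880.

2880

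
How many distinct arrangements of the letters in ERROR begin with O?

4

With the first slot taken by O, it remains to arrange the other 4 letters (ERRR).
Those 4 letters have R appearing 3 times, giving (4)!/(3!) = 4.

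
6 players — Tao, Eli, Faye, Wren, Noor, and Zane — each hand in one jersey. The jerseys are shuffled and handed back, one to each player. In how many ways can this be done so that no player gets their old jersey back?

265

Count assignments avoiding every fixed point. For any j of the 6 players fixed to their old jersey, the other 6−j can be arranged in (6−j)! ways.
By inclusion–exclusion this is Σ_{j=0}^{6} (−1)^j C(6,j)·(6−j)!.
Computing: 720 − 720 + 360 − 120 + 30 − 6 + 1 = 265.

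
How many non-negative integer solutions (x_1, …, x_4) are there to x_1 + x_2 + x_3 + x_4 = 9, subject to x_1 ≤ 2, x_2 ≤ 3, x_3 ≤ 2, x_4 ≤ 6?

26

By stars and bars, unrestricted non-negative solutions to x_1+…+x_4 = 9 number C(9+3,3) = 220.
Subtract solutions that violate a single cap (substitute x_i' = x_i − (cap_i+1)): x_1 ≥ 3 gives C(9,3) = 84; x_2 ≥ 4 gives C(8,3) = 56; x_3 ≥ 3 gives C(9,3) = 84; x_4 ≥ 7 gives C(5,3) = 10. Together 234.
Add back pairs where two caps are both exceeded: 10 + 20 + 0 + 10 + 0 + 0 = 40.
By inclusion–exclusion the count is 220 − 234 + 40 = 26.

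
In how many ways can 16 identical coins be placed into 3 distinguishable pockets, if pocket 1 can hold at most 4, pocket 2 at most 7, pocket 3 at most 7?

By stars and bars, unrestricted non-negative solutions to x_1+…+x_3 = 16 number C(16+2,2) = 153.
Subtract solutions that violate a single cap (substitute x_i' = x_i − (cap_i+1)): x_1 ≥ 5 gives C(13,2) = 78; x_2 ≥ 8 gives C(10,2) = 45; x_3 ≥ 8 gives C(10,2) = 45. Together 168.
Add back pairs where two caps are both exceeded: 10 + 10 + 1 = 21.
By inclusion–exclusion the count is 153 − 168 + 21 = 6.

6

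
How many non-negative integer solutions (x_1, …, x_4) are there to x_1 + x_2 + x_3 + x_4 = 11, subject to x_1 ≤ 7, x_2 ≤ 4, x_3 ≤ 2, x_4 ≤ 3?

Without the upper bounds there are C(14,3) = 364 ways to split 11 among 4 variables.
Subtract solutions that violate a single cap (substitute x_i' = x_i − (cap_i+1)): x_1 ≥ 8 gives C(6,3) = 20; x_2 ≥ 5 gives C(9,3) = 84; x_3 ≥ 3 gives C(11,3) = 165; x_4 ≥ 4 gives C(10,3) = 120. Together 389.
Add back pairs where two caps are both exceeded: 0 + 1 + 0 + 20 + 10 + 35 = 66.
By inclusion–exclusion the count is 364 − 389 + 66 = 41.

41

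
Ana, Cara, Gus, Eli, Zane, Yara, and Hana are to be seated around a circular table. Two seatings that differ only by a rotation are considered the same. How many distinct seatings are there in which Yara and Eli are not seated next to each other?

All circular seatings of 7 people number (6)! = 720.
Those with Yara next to Eli: fuse the pair into one unit and seat 6 units around a circle — 2·(5)! = 240.
Subtracting, 720 − 240 = 480.

480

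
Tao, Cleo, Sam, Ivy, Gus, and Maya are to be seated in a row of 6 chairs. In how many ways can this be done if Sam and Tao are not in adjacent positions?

Of the 6! = 720 arrangements, those with Sam and Tao adjacent number 2 × 5! = 240 (treat the pair as a block with 2 internal orders).
So 720 − 240 = 480 arrangements keep them apart.

480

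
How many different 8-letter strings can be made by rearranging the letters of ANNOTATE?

5040

The 8 letters of ANNOTATE have repeats: A appearing twice, N appearing twice, and T appearing twice.
Dividing 8! = 40320 by 2!·2!·2! = 8 for the repeated letters gives 5040.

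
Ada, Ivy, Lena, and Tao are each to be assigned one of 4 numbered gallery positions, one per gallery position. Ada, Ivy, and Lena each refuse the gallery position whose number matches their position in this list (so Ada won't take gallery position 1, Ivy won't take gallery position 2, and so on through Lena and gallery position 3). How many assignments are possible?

Let Aᵢ (for i ∈ {1, 2, 3}) be the placements that put person i in their forbidden gallery position. Any j of these fix j positions, leaving (4−j)! ways to fill the rest, and there are C(3,j) ways to pick which j.
By inclusion–exclusion, the number of valid placements is Σ_{j=0}^{3} (−1)^j C(3,j)·(4−j)!.
Computing: 24 − 18 + 6 − 1 = 11.

11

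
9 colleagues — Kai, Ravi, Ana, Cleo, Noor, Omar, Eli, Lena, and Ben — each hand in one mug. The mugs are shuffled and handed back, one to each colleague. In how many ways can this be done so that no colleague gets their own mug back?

133496

Let Aᵢ be the assignments in which colleague i gets their own mug. We want the size of the complement of A₁∪…∪A_9.
By inclusion–exclusion this is Σ_{j=0}^{9} (−1)^j C(9,j)·(9−j)!.
Computing: 362880 − 362880 + 181440 − 60480 + 15120 − 3024 + 504 − 72 + 9 − 1 = 133496.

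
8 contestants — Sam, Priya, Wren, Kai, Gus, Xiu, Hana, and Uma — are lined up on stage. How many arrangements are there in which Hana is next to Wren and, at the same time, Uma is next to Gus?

2880

Treat {Hana,Wren} as one block (2 orders) and {Uma,Gus} as another (2 orders).
That leaves 6 units to arrange: 2 × 2 × 6! = 4 × 720 = 2880.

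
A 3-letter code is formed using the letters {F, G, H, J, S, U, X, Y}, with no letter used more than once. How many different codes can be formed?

This is a permutation of 3 out of 8: P(8,3) = 8!/5!.
That product is 8 × 7 × 6 = 336.

336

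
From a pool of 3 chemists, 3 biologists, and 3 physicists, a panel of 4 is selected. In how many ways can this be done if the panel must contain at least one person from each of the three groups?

With no constraint there are C(9,4) = 126 possible selections.
Selections missing a whole group: no chemists → C(6,4) = 15; no biologists → C(6,4) = 15; no physicists → C(6,4) = 15.
Add back selections omitting two groups (i.e. drawn from a single group): C(3,4) + C(3,4) + C(3,4) = 0.
By inclusion–exclusion: 126 − 45 + 0 = 81.

81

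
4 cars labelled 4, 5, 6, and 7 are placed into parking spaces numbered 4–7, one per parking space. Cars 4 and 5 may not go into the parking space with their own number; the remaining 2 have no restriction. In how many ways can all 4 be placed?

Let Aᵢ (for i ∈ {4, 5}) be the placements that put car i in its forbidden parking space. Any j of these fix j positions, leaving (4−j)! ways to fill the rest, and there are C(2,j) ways to pick which j.
By inclusion–exclusion, the number of valid placements is Σ_{j=0}^{2} (−1)^j C(2,j)·(4−j)!.
Computing: 24 − 12 + 2 = 14.

14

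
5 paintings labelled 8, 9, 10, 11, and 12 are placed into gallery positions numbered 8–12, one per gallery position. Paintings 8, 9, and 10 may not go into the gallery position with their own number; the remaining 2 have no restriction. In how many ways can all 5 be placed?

64

Let Aᵢ (for i ∈ {8, 9, 10}) be the placements that put painting i in its forbidden gallery position. Any j of these fix j positions, leaving (5−j)! ways to fill the rest, and there are C(3,j) ways to pick which j.
By inclusion–exclusion, the number of valid placements is Σ_{j=0}^{3} (−1)^j C(3,j)·(5−j)!.
Computing: 120 − 72 + 18 − 2 = 64.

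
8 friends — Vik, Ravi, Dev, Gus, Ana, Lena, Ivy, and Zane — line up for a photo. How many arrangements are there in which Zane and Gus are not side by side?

There are 8! = 40320 arrangements in all. If Zane and Gus are adjacent, merging them into one block gives 2·(7)! = 10080 arrangements.
So 40320 − 10080 = 30240 arrangements keep them apart.

30240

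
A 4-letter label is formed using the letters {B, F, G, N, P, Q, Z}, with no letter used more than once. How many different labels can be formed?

With no repetition, fill the 4 letters in order: 7 choices, then 6, down to 4.
7 × 6 × 5 × 4 = 840.

840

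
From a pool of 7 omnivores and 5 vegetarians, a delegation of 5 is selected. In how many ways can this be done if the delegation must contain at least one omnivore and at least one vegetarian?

770

Total 5-person selections from all 12: C(12,5) = 792.
Selections missing a whole group: no omnivores → C(5,5) = 1; no vegetarians → C(7,5) = 21.
Both groups omitted at once is impossible, so 792 − 22 = 770.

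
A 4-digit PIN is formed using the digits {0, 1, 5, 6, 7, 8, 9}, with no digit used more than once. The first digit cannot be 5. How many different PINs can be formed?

720

The first digit has 7−1 = 6 choices (anything except 5).
The remaining 3 digits are filled from the other 6 symbols without repetition: 6 × 5 × 4 = 120.
Total: 6 × 120 = 720.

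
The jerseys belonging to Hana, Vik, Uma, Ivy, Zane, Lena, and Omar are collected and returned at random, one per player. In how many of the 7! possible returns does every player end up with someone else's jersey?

Let Aᵢ be the assignments in which player i gets their old jersey. We want the size of the complement of A₁∪…∪A_7.
By inclusion–exclusion this is Σ_{j=0}^{7} (−1)^j C(7,j)·(7−j)!.
Computing: 5040 − 5040 + 2520 − 840 + 210 − 42 + 7 − 1 = 1854.

1854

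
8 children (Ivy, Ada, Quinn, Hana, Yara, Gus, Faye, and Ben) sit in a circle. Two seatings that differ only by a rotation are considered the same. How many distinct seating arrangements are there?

5040

Around a circle, 8 distinct people have 8!/8 = (7)! = 5040 rotationally distinct seatings.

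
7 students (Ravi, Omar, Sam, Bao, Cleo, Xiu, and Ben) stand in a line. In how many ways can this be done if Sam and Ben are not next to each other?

3600

Of the 7! = 5040 arrangements, those with Sam and Ben adjacent number 2 × 6! = 1440 (treat the pair as a block with 2 internal orders).
So 5040 − 1440 = 3600 arrangements keep them apart.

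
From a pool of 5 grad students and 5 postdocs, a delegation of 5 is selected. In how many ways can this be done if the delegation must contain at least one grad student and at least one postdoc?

With no constraint there are C(10,5) = 252 possible selections.
Subtract selections that omit an entire group: no grad students → C(5,5) = 1; no postdocs → C(5,5) = 1.
Both groups omitted at once is impossible, so 252 − 2 = 250.

250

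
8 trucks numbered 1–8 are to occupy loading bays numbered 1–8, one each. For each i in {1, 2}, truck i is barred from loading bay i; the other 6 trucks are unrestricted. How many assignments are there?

30960

Let Aᵢ (for i ∈ {1, 2}) be the placements that put truck i in its forbidden loading bay. Any j of these fix j positions, leaving (8−j)! ways to fill the rest, and there are C(2,j) ways to pick which j.
By inclusion–exclusion, the number of valid placements is Σ_{j=0}^{2} (−1)^j C(2,j)·(8−j)!.
Computing: 40320 − 10080 + 720 = 30960.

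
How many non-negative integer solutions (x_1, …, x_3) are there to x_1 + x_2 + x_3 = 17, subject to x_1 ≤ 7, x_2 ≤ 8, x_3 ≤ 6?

15

Ignoring the caps, the number of non-negative solutions to x_1+…+x_3 = 17 is C(19,2) = 171.
Subtract solutions that violate a single cap (substitute x_i' = x_i − (cap_i+1)): x_1 ≥ 8 gives C(11,2) = 55; x_2 ≥ 9 gives C(10,2) = 45; x_3 ≥ 7 gives C(12,2) = 66. Together 166.
Add back pairs where two caps are both exceeded: 1 + 6 + 3 = 10.
By inclusion–exclusion the count is 171 − 166 + 10 = 15.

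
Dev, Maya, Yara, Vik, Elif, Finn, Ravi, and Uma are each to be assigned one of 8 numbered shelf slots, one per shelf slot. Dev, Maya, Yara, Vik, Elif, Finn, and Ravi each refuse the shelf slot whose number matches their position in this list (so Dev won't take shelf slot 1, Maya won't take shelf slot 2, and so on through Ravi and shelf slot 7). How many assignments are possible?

Let Aᵢ (for 1 ≤ i ≤ 7) be the placements that put person i in their forbidden shelf slot. Any j of these fix j positions, leaving (8−j)! ways to fill the rest, and there are C(7,j) ways to pick which j.
By inclusion–exclusion, the number of valid placements is Σ_{j=0}^{7} (−1)^j C(7,j)·(8−j)!.
Computing: 40320 − 35280 + 15120 − 4200 + 840 − 126 + 14 − 1 = 16687.

16687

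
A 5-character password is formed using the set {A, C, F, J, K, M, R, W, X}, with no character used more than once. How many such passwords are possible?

This is a permutation of 5 out of 9: P(9,5) = 9!/4!.
9 × 8 × 7 × 6 × 5 = 15120.

15120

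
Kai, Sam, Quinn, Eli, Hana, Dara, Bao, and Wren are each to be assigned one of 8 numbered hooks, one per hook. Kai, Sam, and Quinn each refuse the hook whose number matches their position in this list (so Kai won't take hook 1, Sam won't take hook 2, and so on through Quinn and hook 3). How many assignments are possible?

27240

Let Aᵢ (for i ∈ {1, 2, 3}) be the placements that put person i in their forbidden hook. Any j of these fix j positions, leaving (8−j)! ways to fill the rest, and there are C(3,j) ways to pick which j.
By inclusion–exclusion, the number of valid placements is Σ_{j=0}^{3} (−1)^j C(3,j)·(8−j)!.
Computing: 40320 − 15120 + 2160 − 120 = 27240.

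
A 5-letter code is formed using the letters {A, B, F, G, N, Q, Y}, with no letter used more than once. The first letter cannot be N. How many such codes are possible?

The first letter has 7−1 = 6 choices (anything except N).
The remaining 4 letters are filled from the other 6 symbols without repetition: 6 × 5 × 4 × 3 = 360.
Total: 6 × 360 = 2160.

2160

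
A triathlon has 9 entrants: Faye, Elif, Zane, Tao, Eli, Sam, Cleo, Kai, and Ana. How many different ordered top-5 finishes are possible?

15120

This is an ordered selection of 5 from 9: P(9,5).
That gives 9 × 8 × 7 × 6 × 5 = 15120.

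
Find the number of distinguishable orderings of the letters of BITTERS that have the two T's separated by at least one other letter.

1800

There are 7!/(2!) = 2520 arrangements of BITTERS in total.
Arrangements with the T's together: treat TT as one letter, giving (6)! = 720.
Subtracting, 2520 − 720 = 1800 arrangements keep the T's apart.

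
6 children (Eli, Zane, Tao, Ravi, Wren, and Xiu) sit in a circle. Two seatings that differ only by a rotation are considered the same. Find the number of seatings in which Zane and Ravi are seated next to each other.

Glue Zane and Ravi into a block (2 internal orders). Seating 5 units around a circle gives (4)! arrangements.
So 2 × (4)! = 2 × 24 = 48.

48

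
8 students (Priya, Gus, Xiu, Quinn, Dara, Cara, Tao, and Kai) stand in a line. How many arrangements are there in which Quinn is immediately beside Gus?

Treat {Quinn, Gus} as a single unit. There are 7 units to order, and the pair itself can be ordered 2 ways.
So the count is 2·(7)! = 10080.

10080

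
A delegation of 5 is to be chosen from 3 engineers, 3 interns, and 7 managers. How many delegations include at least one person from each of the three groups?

798

Unrestricted: C(13,5) = 1287 ways to pick any 5 of the 13.
Selections missing a whole group: no engineers → C(10,5) = 252; no interns → C(10,5) = 252; no managers → C(6,5) = 6.
Add back selections omitting two groups (i.e. drawn from a single group): C(3,5) + C(3,5) + C(7,5) = 21.
By inclusion–exclusion: 1287 − 510 + 21 = 798.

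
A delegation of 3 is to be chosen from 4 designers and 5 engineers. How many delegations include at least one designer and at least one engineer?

70

With no constraint there are C(9,3) = 84 possible selections.
Subtract selections that omit an entire group: no designers → C(5,3) = 10; no engineers → C(4,3) = 4.
Both groups omitted at once is impossible, so 84 − 14 = 70.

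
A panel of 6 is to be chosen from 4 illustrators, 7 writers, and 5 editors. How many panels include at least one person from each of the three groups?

6545

Unrestricted: C(16,6) = 8008 ways to pick any 6 of the 16.
Selections missing a whole group: no illustrators → C(12,6) = 924; no writers → C(9,6) = 84; no editors → C(11,6) = 462.
Add back selections omitting two groups (i.e. drawn from a single group): C(4,6) + C(7,6) + C(5,6) = 7.
By inclusion–exclusion: 8008 − 1470 + 7 = 6545.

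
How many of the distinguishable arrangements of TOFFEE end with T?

Fix T in the last position and arrange the remaining 5 letters.
Those 5 letters have E appearing twice and F appearing twice, giving (5)!/(2!·2!) = 30.

30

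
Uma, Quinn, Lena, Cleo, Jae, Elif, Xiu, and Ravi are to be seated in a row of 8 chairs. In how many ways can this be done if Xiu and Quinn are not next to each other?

30240

There are 8! = 40320 arrangements in all. If Xiu and Quinn are adjacent, merging them into one block gives 2·(7)! = 10080 arrangements.
Complementary counting: 40320 − 10080 = 30240.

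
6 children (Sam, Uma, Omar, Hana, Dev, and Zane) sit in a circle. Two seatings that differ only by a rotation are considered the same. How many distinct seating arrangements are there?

120

Seat Sam anywhere (absorbing the rotational symmetry), then permute the other 5: (5)! = 120.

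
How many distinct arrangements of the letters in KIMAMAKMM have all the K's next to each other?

840

Treat the 2 copies of K as a single block. The multiset to arrange is then {KK, A, A, I, M, M, M, M}, 8 items in all.
That gives (8)!/(4!·2!) = 840 arrangements.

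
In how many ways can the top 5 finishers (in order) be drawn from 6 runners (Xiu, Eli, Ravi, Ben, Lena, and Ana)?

There are 6 choices for 1st place, 5 for 2nd, and so on down to 2 for position 5.
That gives 6 × 5 × 4 × 3 × 2 = 720.

720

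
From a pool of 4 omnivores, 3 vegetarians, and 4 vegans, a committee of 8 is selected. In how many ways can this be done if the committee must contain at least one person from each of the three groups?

164

Unrestricted: C(11,8) = 165 ways to pick any 8 of the 11.
Subtract selections that omit an entire group: no omnivores → C(7,8) = 0; no vegetarians → C(8,8) = 1; no vegans → C(7,8) = 0.
Add back selections omitting two groups (i.e. drawn from a single group): C(4,8) + C(3,8) + C(4,8) = 0.
By inclusion–exclusion: 165 − 1 + 0 = 164.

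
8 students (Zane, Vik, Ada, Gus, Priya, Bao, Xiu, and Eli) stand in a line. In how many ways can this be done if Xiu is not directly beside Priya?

30240

There are 8! = 40320 arrangements in all. If Xiu and Priya are adjacent, merging them into one block gives 2·(7)! = 10080 arrangements.
Complementary counting: 40320 − 10080 = 30240.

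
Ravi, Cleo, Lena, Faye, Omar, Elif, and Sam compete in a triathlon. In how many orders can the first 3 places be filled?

There are 7 choices for 1st place, 6 for 2nd, and 5 for 3rd.
That gives 7 × 6 × 5 = 210.

210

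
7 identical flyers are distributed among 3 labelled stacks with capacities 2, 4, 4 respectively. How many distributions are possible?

Ignoring the caps, the number of non-negative solutions to x_1+…+x_3 = 7 is C(9,2) = 36.
Subtract solutions that violate a single cap (substitute x_i' = x_i − (cap_i+1)): x_1 ≥ 3 gives C(6,2) = 15; x_2 ≥ 5 gives C(4,2) = 6; x_3 ≥ 5 gives C(4,2) = 6. Together 27.
No two caps can be exceeded simultaneously, so the pair terms are all 0.
By inclusion–exclusion the count is 36 − 27 + 0 = 9.

9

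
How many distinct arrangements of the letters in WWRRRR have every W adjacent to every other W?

Treat the 2 copies of W as a single block. The multiset to arrange is then {WW, R, R, R, R}, 5 items in all.
That gives (5)!/(4!) = 5 arrangements.

5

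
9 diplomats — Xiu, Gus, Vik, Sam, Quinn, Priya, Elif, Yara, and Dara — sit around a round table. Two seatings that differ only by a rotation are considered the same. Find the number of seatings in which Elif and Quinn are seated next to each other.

Treat {Elif, Quinn} as one unit (2 internal orders) and seat the resulting 8 units around the table: (7)! circular arrangements.
So 2 × (7)! = 2 × 5040 = 10080.

10080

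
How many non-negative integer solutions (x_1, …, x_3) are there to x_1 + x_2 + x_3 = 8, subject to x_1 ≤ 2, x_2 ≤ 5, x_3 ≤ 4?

Without the upper bounds there are C(10,2) = 45 ways to split 8 among 3 variables.
Subtract solutions that violate a single cap (substitute x_i' = x_i − (cap_i+1)): x_1 ≥ 3 gives C(7,2) = 21; x_2 ≥ 6 gives C(4,2) = 6; x_3 ≥ 5 gives C(5,2) = 10. Together 37.
Add back pairs where two caps are both exceeded: 0 + 1 + 0 = 1.
By inclusion–exclusion the count is 45 − 37 + 1 = 9.

9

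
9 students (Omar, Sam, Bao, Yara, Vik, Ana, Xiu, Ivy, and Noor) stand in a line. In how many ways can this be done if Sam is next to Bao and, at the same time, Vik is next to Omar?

Treat {Sam,Bao} as one block (2 orders) and {Vik,Omar} as another (2 orders).
That leaves 7 units to arrange: 2 × 2 × 7! = 4 × 5040 = 20160.

20160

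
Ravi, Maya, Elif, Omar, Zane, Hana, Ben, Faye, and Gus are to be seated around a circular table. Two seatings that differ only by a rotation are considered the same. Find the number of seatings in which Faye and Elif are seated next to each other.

10080

Glue Faye and Elif into a block (2 internal orders). Seating 8 units around a circle gives (7)! arrangements.
So 2 × (7)! = 2 × 5040 = 10080.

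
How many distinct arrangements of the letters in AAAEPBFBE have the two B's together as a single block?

Treat the 2 copies of B as a single block. The multiset to arrange is then {BB, A, A, A, E, E, F, P}, 8 items in all.
That gives (8)!/(3!·2!) = 3360 arrangements.

3360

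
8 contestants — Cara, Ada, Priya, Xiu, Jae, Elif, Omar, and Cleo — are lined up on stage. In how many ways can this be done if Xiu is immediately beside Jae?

10080

Glue Xiu and Jae into one block (2 internal orders), leaving 7 units to arrange in a row.
So the count is 2·(7)! = 10080.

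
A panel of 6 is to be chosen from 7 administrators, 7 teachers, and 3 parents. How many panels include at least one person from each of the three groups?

Unrestricted: C(17,6) = 12376 ways to pick any 6 of the 17.
Selections missing a whole group: no administrators → C(10,6) = 210; no teachers → C(10,6) = 210; no parents → C(14,6) = 3003.
Add back selections omitting two groups (i.e. drawn from a single group): C(7,6) + C(7,6) + C(3,6) = 14.
By inclusion–exclusion: 12376 − 3423 + 14 = 8967.

8967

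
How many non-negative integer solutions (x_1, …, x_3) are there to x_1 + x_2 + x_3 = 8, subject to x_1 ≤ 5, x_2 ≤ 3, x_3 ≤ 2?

6

Without the upper bounds there are C(10,2) = 45 ways to split 8 among 3 variables.
Subtract solutions that violate a single cap (substitute x_i' = x_i − (cap_i+1)): x_1 ≥ 6 gives C(4,2) = 6; x_2 ≥ 4 gives C(6,2) = 15; x_3 ≥ 3 gives C(7,2) = 21. Together 42.
Add back pairs where two caps are both exceeded: 0 + 0 + 3 = 3.
By inclusion–exclusion the count is 45 − 42 + 3 = 6.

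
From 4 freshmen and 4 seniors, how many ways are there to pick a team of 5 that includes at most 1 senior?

Split by how many seniors are chosen (0 through 1).
Sum: C(4,0)·C(4,5) + C(4,1)·C(4,4) = 0 + 4 = 4.

4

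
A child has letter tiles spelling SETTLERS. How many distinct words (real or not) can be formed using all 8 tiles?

SETTLERS has 8 letters with E appearing twice, S appearing twice, and T appearing twice.
The number of distinct arrangements is 8!/(2!·2!·2!) = 40320/8 = 5040.

5040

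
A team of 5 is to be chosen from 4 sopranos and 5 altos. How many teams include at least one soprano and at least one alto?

125

Total 5-person selections from all 9: C(9,5) = 126.
Subtract selections that omit an entire group: no sopranos → C(5,5) = 1; no altos → C(4,5) = 0.
Both groups omitted at once is impossible, so 126 − 1 = 125.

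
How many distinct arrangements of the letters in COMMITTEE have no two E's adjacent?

There are 9!/(2!·2!·2!) = 45360 arrangements of COMMITTEE in total.
Arrangements with the E's together: treat EE as one letter, giving (8)!/(2!·2!) = 10080.
Hence 45360 − 10080 = 35280.

35280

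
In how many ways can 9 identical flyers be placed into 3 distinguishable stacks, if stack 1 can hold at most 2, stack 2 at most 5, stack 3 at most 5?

9

Ignoring the caps, the number of non-negative solutions to x_1+…+x_3 = 9 is C(11,2) = 55.
Subtract solutions that violate a single cap (substitute x_i' = x_i − (cap_i+1)): x_1 ≥ 3 gives C(8,2) = 28; x_2 ≥ 6 gives C(5,2) = 10; x_3 ≥ 6 gives C(5,2) = 10. Together 48.
Add back pairs where two caps are both exceeded: 1 + 1 + 0 = 2.
By inclusion–exclusion the count is 55 − 48 + 2 = 9.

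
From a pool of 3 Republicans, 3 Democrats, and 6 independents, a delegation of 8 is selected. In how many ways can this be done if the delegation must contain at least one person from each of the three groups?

477

With no constraint there are C(12,8) = 495 possible selections.
Selections missing a whole group: no Republicans → C(9,8) = 9; no Democrats → C(9,8) = 9; no independents → C(6,8) = 0.
Add back selections omitting two groups (i.e. drawn from a single group): C(3,8) + C(3,8) + C(6,8) = 0.
By inclusion–exclusion: 495 − 18 + 0 = 477.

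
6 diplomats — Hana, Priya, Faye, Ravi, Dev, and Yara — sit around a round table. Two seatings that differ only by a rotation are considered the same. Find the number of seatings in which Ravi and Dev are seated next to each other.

Glue Ravi and Dev into a block (2 internal orders). Seating 5 units around a circle gives (4)! arrangements.
So 2 × (4)! = 2 × 24 = 48.

48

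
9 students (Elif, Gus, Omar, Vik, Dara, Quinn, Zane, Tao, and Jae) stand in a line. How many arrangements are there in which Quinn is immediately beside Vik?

Glue Quinn and Vik into one block (2 internal orders), leaving 8 units to arrange in a row.
So the count is 2·(8)! = 80640.

80640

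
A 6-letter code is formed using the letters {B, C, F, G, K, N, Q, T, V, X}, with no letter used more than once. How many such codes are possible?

151200

This is a permutation of 6 out of 10: P(10,6) = 10!/4!.
10 × 9 × 8 × 7 × 6 × 5 = 151200.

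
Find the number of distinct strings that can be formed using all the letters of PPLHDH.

180

The 6 letters of PPLHDH have repeats: H appearing twice and P appearing twice.
Dividing 6! = 720 by 2!·2! = 4 for the repeated letters gives 180.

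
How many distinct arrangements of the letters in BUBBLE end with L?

20

Fix L in the last position and arrange the remaining 5 letters.
Those 5 letters have B appearing 3 times, giving (5)!/(3!) = 20.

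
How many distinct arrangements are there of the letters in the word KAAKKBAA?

KAAKKBAA has 8 letters with A appearing 4 times and K appearing 3 times.
Dividing 8! = 40320 by 4!·3! = 144 for the repeated letters gives 280.

280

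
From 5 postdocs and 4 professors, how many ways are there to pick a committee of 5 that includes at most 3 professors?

121

Split by how many professors are chosen (0 through 3).
Sum: C(4,0)·C(5,5) + C(4,1)·C(5,4) + C(4,2)·C(5,3) + C(4,3)·C(5,2) = 1 + 20 + 60 + 40 = 121.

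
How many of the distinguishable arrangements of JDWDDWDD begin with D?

With the first slot taken by D, it remains to arrange the other 7 letters (JWDDWDD).
Those 7 letters have D appearing 4 times and W appearing twice, giving (7)!/(4!·2!) = 105.

105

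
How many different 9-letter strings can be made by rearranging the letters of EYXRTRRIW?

EYXRTRRIW has 9 letters with R appearing 3 times.
Dividing 9! = 362880 by 3! = 6 for the repeated letters gives 60480.

60480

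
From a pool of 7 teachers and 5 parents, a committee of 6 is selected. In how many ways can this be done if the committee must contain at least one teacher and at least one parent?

Unrestricted: C(12,6) = 924 ways to pick any 6 of the 12.
Selections missing a whole group: no teachers → C(5,6) = 0; no parents → C(7,6) = 7.
Both groups omitted at once is impossible, so 924 − 7 = 917.

917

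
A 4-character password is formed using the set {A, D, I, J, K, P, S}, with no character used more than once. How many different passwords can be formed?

840

Choose and order 4 of the 7 symbols: the first character has 7 options, the next 6, then 5, 4.
That product is 7 × 6 × 5 × 4 = 840.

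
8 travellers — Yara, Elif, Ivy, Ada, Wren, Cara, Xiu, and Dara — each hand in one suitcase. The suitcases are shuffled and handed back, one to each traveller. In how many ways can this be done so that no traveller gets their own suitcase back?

14833

This is the derangement count D_8: permutations of 8 items with no fixed point.
By inclusion–exclusion this is Σ_{j=0}^{8} (−1)^j C(8,j)·(8−j)!.
Computing: 40320 − 40320 + 20160 − 6720 + 1680 − 336 + 56 − 8 + 1 = 14833.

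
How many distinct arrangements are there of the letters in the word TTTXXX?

The 6 letters of TTTXXX have repeats: T appearing 3 times and X appearing 3 times.
Dividing 6! = 720 by 3!·3! = 36 for the repeated letters gives 20.

20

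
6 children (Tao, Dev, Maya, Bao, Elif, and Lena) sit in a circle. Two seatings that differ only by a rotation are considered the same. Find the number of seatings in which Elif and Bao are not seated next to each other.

72

Without the restriction there are (5)! = 120 seatings.
Seatings with Elif beside Bao: treat them as a block with 2 internal orders, giving 2 × (4)! = 48.
Subtracting, 120 − 48 = 72.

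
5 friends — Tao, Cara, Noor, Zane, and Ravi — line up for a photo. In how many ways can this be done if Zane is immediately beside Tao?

Treat {Zane, Tao} as a single unit. There are 4 units to order, and the pair itself can be ordered 2 ways.
So the count is 2·(4)! = 48.

48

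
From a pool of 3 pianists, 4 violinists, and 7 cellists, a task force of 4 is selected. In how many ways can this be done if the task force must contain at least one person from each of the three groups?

Unrestricted: C(14,4) = 1001 ways to pick any 4 of the 14.
Subtract selections that omit an entire group: no pianists → C(11,4) = 330; no violinists → C(10,4) = 210; no cellists → C(7,4) = 35.
Add back selections omitting two groups (i.e. drawn from a single group): C(3,4) + C(4,4) + C(7,4) = 36.
By inclusion–exclusion: 1001 − 575 + 36 = 462.

462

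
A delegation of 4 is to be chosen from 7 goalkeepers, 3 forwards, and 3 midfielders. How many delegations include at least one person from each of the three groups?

With no constraint there are C(13,4) = 715 possible selections.
Selections missing a whole group: no goalkeepers → C(6,4) = 15; no forwards → C(10,4) = 210; no midfielders → C(10,4) = 210.
Add back selections omitting two groups (i.e. drawn from a single group): C(7,4) + C(3,4) + C(3,4) = 35.
By inclusion–exclusion: 715 − 435 + 35 = 315.

315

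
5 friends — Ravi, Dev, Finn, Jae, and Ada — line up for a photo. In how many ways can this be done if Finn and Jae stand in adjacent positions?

Treat {Finn, Jae} as a single unit. There are 4 units to order, and the pair itself can be ordered 2 ways.
That gives 2 × 4! = 2 × 24 = 48.

48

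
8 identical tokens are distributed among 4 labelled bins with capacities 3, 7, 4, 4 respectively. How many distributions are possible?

89

By stars and bars, unrestricted non-negative solutions to x_1+…+x_4 = 8 number C(8+3,3) = 165.
Subtract solutions that violate a single cap (substitute x_i' = x_i − (cap_i+1)): x_1 ≥ 4 gives C(7,3) = 35; x_2 ≥ 8 gives C(3,3) = 1; x_3 ≥ 5 gives C(6,3) = 20; x_4 ≥ 5 gives C(6,3) = 20. Together 76.
No two caps can be exceeded simultaneously, so the pair terms are all 0.
By inclusion–exclusion the count is 165 − 76 + 0 = 89.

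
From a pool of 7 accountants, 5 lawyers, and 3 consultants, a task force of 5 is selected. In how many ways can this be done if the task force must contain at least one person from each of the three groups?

1925

Total 5-person selections from all 15: C(15,5) = 3003.
Selections missing a whole group: no accountants → C(8,5) = 56; no lawyers → C(10,5) = 252; no consultants → C(12,5) = 792.
Add back selections omitting two groups (i.e. drawn from a single group): C(7,5) + C(5,5) + C(3,5) = 22.
By inclusion–exclusion: 3003 − 1100 + 22 = 1925.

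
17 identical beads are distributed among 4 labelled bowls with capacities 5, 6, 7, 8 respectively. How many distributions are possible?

185

Without the upper bounds there are C(20,3) = 1140 ways to split 17 among 4 bowls.
Subtract solutions that violate a single cap (substitute x_i' = x_i − (cap_i+1)): x_1 ≥ 6 gives C(14,3) = 364; x_2 ≥ 7 gives C(13,3) = 286; x_3 ≥ 8 gives C(12,3) = 220; x_4 ≥ 9 gives C(11,3) = 165. Together 1035.
Add back pairs where two caps are both exceeded: 35 + 20 + 10 + 10 + 4 + 1 = 80.
By inclusion–exclusion the count is 1140 − 1035 + 80 = 185.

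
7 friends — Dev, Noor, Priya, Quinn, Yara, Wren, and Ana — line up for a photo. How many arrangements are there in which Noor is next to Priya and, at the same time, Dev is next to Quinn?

Treat {Noor,Priya} as one block (2 orders) and {Dev,Quinn} as another (2 orders).
That leaves 5 units to arrange: 2 × 2 × 5! = 4 × 120 = 480.

480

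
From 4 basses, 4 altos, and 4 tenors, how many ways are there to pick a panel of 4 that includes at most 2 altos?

462

Split by how many altos are chosen (0 through 2).
Sum: C(4,0)·C(8,4) + C(4,1)·C(8,3) + C(4,2)·C(8,2) = 70 + 224 + 168 = 462.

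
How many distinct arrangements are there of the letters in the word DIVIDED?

420

Letter multiplicities in DIVIDED: D×3, E×1, I×2, V×1.
The number of distinct arrangements is 7!/(3!·2!) = 5040/12 = 420.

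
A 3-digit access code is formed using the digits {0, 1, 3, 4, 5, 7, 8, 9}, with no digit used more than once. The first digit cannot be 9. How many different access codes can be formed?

294

The first digit has 8−1 = 7 choices (anything except 9).
The remaining 2 digits are filled from the other 7 symbols without repetition: 7 × 6 = 42.
Total: 7 × 42 = 294.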